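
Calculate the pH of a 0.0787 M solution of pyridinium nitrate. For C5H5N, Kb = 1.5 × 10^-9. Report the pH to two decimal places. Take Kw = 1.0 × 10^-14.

C5H5NH+ is the conjugate acid of the weak base C5H5N.
Ka = Kw/Kb = 1.0×10^-14 / 1.5 × 10^-9 = 6.67 × 10^-6
From the ICE table, Ka = [H+]²/(0.0787 − [H+]) = 6.67 × 10^-6.
Since Ka ≪ C₀, [H+] ≈ √(Ka·C₀) = 7.25 × 10^-4 M.
pH = −log[H+] = −log(7.25 × 10^-4) = 3.14

pH = 3.14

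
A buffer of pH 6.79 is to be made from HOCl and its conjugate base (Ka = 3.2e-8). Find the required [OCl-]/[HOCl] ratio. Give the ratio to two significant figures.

pKa = -log(3.2 × 10^-8) = 7.495
pH = pKa + log(r) ⇒ log(r) = 6.79 − 7.495 = -0.705
r = [OCl-]/[HOCl] = 10^(-0.705) = 0.197

ratio = 0.20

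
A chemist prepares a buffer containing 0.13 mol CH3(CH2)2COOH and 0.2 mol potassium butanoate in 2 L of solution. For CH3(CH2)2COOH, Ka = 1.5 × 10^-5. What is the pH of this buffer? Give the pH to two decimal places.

pH = 5.01

pKa = −log(1.5 × 10^-5) = 4.824
Using pH = pKa + log([base]/[acid]) with [base]/[acid] = 0.2/0.13:
pH = 4.824 + (+0.187) = 5.01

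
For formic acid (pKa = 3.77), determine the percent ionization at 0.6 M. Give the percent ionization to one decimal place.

1.7%

HCOOH ⇌ HCOO- + H+; let x = [H+] at equilibrium.
Ka = 10^(−3.77) = 1.70 × 10^-4
x ≈ √(Ka·C₀) = √(1.70 × 10^-4 × 0.6) = 1.01 × 10^-2 M
% ionization = x/C₀ × 100% = 1.01 × 10^-2/0.6 × 100% = 1.7%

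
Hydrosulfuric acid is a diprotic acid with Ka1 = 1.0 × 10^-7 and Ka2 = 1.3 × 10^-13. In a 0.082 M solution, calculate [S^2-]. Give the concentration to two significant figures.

1.3 × 10^-13 M

First ionization gives [H+] ≈ [HS-] = 9.06 × 10^-5 M.
Second step: Ka2 = [H+][S^2-]/[HS-] ≈ [S^2-] (since [H+] ≈ [HS-]).
So [S^2-] ≈ Ka2.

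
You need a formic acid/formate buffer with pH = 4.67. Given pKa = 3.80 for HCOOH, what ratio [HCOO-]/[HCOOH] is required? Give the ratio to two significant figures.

pH = pKa + log(r) ⇒ log(r) = 4.67 − 3.80 = +0.87
r = [HCOO-]/[HCOOH] = 10^(+0.87) = 7.41

ratio = 7.4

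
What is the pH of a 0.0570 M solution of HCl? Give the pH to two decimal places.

pH = 1.24

HCl is a strong acid and dissociates completely, so [H+] = 0.0570 M.
pH = -log(0.057) = 1.24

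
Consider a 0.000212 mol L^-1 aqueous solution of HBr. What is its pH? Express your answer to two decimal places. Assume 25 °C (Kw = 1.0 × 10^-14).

HBr is a strong acid and dissociates completely, so [H+] = 0.000212 M.
pH = -log(0.000212) = 3.67

pH = 3.67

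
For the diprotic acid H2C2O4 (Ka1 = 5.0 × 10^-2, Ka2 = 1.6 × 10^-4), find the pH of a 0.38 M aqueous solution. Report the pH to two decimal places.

Ka1 ≫ Ka2, so treat the first dissociation as the only significant source of H+.
Ka1 = x²/(0.38 − x) = 5.0 × 10^-2
Solving the quadratic: x = (−Ka1 + √(Ka1² + 4·Ka1·C₀))/2 = 1.15 × 10^-1 M
pH = −log(1.15 × 10^-1) = 0.94

pH = 0.94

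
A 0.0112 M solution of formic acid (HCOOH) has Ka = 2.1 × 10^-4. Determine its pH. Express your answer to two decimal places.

HCOOH ⇌ HCOO- + H+
Ka = [H+]²/(0.0112 − [H+]) = 2.1 × 10^-4
[H+] is not negligible relative to C₀; solve [H+]² + 0.00021·[H+] − 2.35e-06 = 0.
[H+] = (−Ka + √(Ka² + 4·Ka·C₀))/2 = 1.43 × 10^-3 M
pH = −log[H+] = −log(1.43 × 10^-3) = 2.84

pH = 2.84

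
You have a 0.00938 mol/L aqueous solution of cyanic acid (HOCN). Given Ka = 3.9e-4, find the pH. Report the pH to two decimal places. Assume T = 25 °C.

pH = 2.76

HOCN ⇌ OCN- + H+
Ka = [H+]²/(0.00938 − [H+]) = 3.9 × 10^-4
Here C₀/Ka ≈ 24.1, so the small-[H+] approximation fails. Use the quadratic:
[H+] = (−Ka + √(Ka² + 4·Ka·C₀))/2 = 1.73 × 10^-3 M
pH = −log[H+] = −log(1.73 × 10^-3) = 2.76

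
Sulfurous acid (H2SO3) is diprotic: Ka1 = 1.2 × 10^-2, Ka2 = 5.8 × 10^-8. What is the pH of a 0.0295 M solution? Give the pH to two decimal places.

pH = 1.86

Ka1 ≫ Ka2, so treat the first dissociation as the only significant source of H+.
Ka1 = x²/(0.0295 − x) = 1.2 × 10^-2
Solving the quadratic: x = (−Ka1 + √(Ka1² + 4·Ka1·C₀))/2 = 1.37 × 10^-2 M
pH = −log(1.37 × 10^-2) = 1.86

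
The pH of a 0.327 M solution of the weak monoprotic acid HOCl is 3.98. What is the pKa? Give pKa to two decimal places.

pKa = 7.47

[H+] = 10^(-3.98) = 1.05 × 10^-4 M
At equilibrium [HA] = 0.327 − 1.05 × 10^-4 = 3.27 × 10^-1 M
Ka = [H+][A-]/[HA] = (1.05 × 10^-4)² / 3.27 × 10^-1 = 3.37 × 10^-8
pKa = -log(3.37 × 10^-8) = 7.47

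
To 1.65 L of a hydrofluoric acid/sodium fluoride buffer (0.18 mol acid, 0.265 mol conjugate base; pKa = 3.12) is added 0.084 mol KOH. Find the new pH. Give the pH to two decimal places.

After neutralization: n(HF) = 0.096 mol, n(F-) = 0.349 mol.
pH = pKa + log(n_F-/n_HF) = 3.12 + log(0.349/0.096) = 3.12 + (+0.561)

pH = 3.68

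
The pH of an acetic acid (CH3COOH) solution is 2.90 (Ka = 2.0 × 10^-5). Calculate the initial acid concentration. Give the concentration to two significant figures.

C₀ = 8.1 × 10^-2 M

[H+] = 10^(-2.90) = 1.26 × 10^-3 M = x
Ka = x²/(C₀ − x) ⇒ C₀ = x + x²/Ka
C₀ = 1.26 × 10^-3 + (1.26 × 10^-3)²/(2.0 × 10^-5) = 8.06 × 10^-2 M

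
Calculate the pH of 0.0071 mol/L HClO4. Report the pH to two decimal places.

HClO4 is a strong acid and dissociates completely, so [H+] = 0.0071 M.
pH = -log(0.0071) = 2.15

pH = 2.15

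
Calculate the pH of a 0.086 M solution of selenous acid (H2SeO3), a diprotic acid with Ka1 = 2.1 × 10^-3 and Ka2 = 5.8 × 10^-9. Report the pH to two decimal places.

Ka1 ≫ Ka2, so treat the first dissociation as the only significant source of H+.
Ka1 = x²/(0.086 − x) = 2.1 × 10^-3
Solving the quadratic: x = (−Ka1 + √(Ka1² + 4·Ka1·C₀))/2 = 1.24 × 10^-2 M
pH = −log(1.24 × 10^-2) = 1.91

pH = 1.91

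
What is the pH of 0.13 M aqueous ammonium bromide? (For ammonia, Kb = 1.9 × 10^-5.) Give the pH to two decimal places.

pH = 5.08

NH4+ is the conjugate acid of the weak base NH3.
Ka = Kw/Kb = 1.0×10^-14 / 1.9 × 10^-5 = 5.26 × 10^-10
From the ICE table, Ka = x²/(0.13 − x) = 5.26 × 10^-10.
Neglecting x in the denominator: x = √(5.26 × 10^-10 × 0.13) = 8.27 × 10^-6 M
pH = −log[H+] = −log(8.27 × 10^-6) = 5.08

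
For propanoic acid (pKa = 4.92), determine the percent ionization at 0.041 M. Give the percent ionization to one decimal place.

CH3CH2COOH ⇌ CH3CH2COO- + H+; let x = [H+] at equilibrium.
Ka = 10^(−4.92) = 1.20 × 10^-5
x ≈ √(Ka·C₀) = √(1.20 × 10^-5 × 0.041) = 7.01 × 10^-4 M
Fraction ionized = 7.01 × 10^-4 / 0.041 = 0.0171 → 1.7%

1.7%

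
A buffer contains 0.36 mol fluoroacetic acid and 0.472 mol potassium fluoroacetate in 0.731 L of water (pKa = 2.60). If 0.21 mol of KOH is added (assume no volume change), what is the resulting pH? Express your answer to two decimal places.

pH = 3.26

After neutralization: n(FCH2COOH) = 0.15 mol, n(FCH2COO-) = 0.682 mol.
pH = pKa + log([A⁻]/[HA]) = 2.60 + log(0.682/0.15) = 2.60 +0.658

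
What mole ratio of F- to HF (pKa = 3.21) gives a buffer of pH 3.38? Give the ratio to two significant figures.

ratio = 1.5

pH = pKa + log(r) ⇒ log(r) = 3.38 − 3.21 = +0.17
r = [F-]/[HF] = 10^(+0.17) = 1.48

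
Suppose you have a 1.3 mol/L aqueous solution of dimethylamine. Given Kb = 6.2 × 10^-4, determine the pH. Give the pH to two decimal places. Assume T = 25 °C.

(CH3)2NH + H2O ⇌ (CH3)2NH2+ + OH-
Kb = x²/(1.3 − x) = 6.2 × 10^-4
Neglecting x in the denominator: x = √(6.2 × 10^-4 × 1.3) = 2.84 × 10^-2 M
Check: 2.2% ionized — well under 5%, approximation valid.
pOH = −log(2.84 × 10^-2) = 1.55; pH = 14.00 − 1.55 = 12.45

pH = 12.45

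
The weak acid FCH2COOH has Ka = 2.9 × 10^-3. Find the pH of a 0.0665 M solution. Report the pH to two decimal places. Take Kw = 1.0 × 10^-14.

pH = 1.90

FCH2COOH ⇌ FCH2COO- + H+
Ka = [H+]²/(0.0665 − [H+]) = 2.9 × 10^-3
Here C₀/Ka ≈ 22.9, so the small-[H+] approximation fails. Use the quadratic:
[H+] = [−0.0029 + √(0.0029² + 0.000771)]/2 = 1.25 × 10^-2 M
pH = −log[H+] = −log(1.25 × 10^-2) = 1.90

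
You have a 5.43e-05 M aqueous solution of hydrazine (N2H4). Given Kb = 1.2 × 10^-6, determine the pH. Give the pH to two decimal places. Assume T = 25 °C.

pH = 8.87

N2H4 + H2O ⇌ N2H5+ + OH-
From the ICE table, Kb = [OH-]²/(5.43e-05 − [OH-]) = 1.2 × 10^-6.
The 5% rule fails; solving [OH-]² + Kb·[OH-] − Kb·C₀ = 0 exactly:
[OH-] = (−Kb + √(Kb² + 4·Kb·C₀))/2 = 7.49 × 10^-6 M
pOH = 5.13, so pH = 14.00 − pOH = 8.87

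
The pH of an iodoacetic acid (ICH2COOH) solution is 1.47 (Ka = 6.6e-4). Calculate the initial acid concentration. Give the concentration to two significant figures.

[H+] = 10^(-1.47) = 3.39 × 10^-2 M = x
Ka = x²/(C₀ − x) ⇒ C₀ = x + x²/Ka
C₀ = 3.39 × 10^-2 + (3.39 × 10^-2)²/(6.6 × 10^-4) = 1.78 M

C₀ = 1.8 M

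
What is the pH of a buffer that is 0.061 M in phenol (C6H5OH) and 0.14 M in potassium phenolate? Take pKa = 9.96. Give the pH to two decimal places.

pH = pKa + log([A⁻]/[HA]) = 9.96 + log(0.14/0.061)
pH = 9.96 + (+0.361) = 10.32

pH = 10.32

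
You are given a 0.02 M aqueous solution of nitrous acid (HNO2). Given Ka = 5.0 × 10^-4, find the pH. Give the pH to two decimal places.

pH = 2.53

HNO2 ⇌ NO2- + H+
From the ICE table, Ka = [H+]²/(0.02 − [H+]) = 5.0 × 10^-4.
The 5% rule fails; solving [H+]² + Ka·[H+] − Ka·C₀ = 0 exactly:
[H+] = (−Ka + √(Ka² + 4·Ka·C₀))/2 = 2.92 × 10^-3 M
pH = −log[H+] = −log(2.92 × 10^-3) = 2.53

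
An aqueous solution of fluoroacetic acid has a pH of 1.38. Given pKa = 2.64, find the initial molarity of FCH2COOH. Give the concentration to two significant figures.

C₀ = 8.0 × 10^-1 M

[H+] = 10^(-1.38) = 4.17 × 10^-2 M = x
Ka = 10^(−2.64) = 2.29 × 10^-3
Ka = x²/(C₀ − x) ⇒ C₀ = x + x²/Ka
C₀ = 4.17 × 10^-2 + (4.17 × 10^-2)²/(2.29 × 10^-3) = 8.01 × 10^-1 M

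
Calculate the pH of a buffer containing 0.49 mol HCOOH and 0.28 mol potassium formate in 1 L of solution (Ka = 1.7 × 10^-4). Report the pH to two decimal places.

pH = 3.53

pKa = −log(1.7 × 10^-4) = 3.770
Henderson–Hasselbalch: pH = pKa + log([HCOO-]/[HCOOH]) = 3.770 + log(0.28/0.49)
pH = 3.770 + (-0.243) = 3.53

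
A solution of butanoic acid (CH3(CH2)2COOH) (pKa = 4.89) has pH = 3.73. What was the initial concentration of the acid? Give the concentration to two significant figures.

[H+] = 10^(-3.73) = 1.86 × 10^-4 M = x
Ka = 10^(−4.89) = 1.29 × 10^-5
Ka = x²/(C₀ − x) ⇒ C₀ = x + x²/Ka
C₀ = 1.86 × 10^-4 + (1.86 × 10^-4)²/(1.29 × 10^-5) = 2.87 × 10^-3 M

C₀ = 2.9 × 10^-3 M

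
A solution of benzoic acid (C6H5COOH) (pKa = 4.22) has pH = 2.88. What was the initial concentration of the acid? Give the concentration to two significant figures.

C₀ = 3.0 × 10^-2 M

[H+] = 10^(-2.88) = 1.32 × 10^-3 M = x
Ka = 10^(−4.22) = 6.03 × 10^-5
Ka = x²/(C₀ − x) ⇒ C₀ = x + x²/Ka
C₀ = 1.32 × 10^-3 + (1.32 × 10^-3)²/(6.03 × 10^-5) = 3.02 × 10^-2 M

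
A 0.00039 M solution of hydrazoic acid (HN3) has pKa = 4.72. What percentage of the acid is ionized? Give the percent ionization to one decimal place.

HN3 ⇌ N3- + H+; let x = [H+] at equilibrium.
Ka = 10^(−4.72) = 1.91 × 10^-5
Solve x² + 1.91e-05x − 7.45e-09 = 0 → x = 7.73 × 10^-5 M
% ionization = x/C₀ × 100% = 7.73 × 10^-5/0.00039 × 100% = 19.8%

19.8%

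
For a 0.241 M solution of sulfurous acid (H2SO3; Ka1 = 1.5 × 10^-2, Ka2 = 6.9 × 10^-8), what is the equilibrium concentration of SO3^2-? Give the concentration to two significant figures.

First ionization gives [H+] ≈ [HSO3-] = 5.31 × 10^-2 M.
Second step: Ka2 = [H+][SO3^2-]/[HSO3-] ≈ [SO3^2-] (since [H+] ≈ [HSO3-]).
So [SO3^2-] ≈ Ka2.

6.9 × 10^-8 M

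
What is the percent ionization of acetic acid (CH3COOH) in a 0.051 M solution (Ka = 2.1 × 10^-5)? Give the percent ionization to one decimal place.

CH3COOH ⇌ CH3COO- + H+; let x = [H+] at equilibrium.
x ≈ √(Ka·C₀) = √(2.1 × 10^-5 × 0.051) = 1.03 × 10^-3 M
% ionization = x/C₀ × 100% = 1.03 × 10^-3/0.051 × 100% = 2.0%

2.0%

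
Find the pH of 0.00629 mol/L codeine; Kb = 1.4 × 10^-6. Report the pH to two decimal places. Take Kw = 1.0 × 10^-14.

pH = 9.97

C18H21NO3 + H2O ⇌ C18H22NO3+ + OH-
From the ICE table, Kb = x²/(0.00629 − x) = 1.4 × 10^-6.
Neglecting x in the denominator: x = √(1.4 × 10^-6 × 0.00629) = 9.38 × 10^-5 M
pOH = 4.03, so pH = 14.00 − pOH = 9.97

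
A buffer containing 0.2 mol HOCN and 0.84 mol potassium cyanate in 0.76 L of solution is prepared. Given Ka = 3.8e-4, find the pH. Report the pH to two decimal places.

pKa = −log(3.8 × 10^-4) = 3.420
pH = pKa + log([A⁻]/[HA]) = 3.420 + log(0.84/0.2)
pH = 3.420 + (+0.623) = 4.04

pH = 4.04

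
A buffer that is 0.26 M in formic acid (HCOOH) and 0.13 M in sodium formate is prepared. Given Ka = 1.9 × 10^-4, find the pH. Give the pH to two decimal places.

pH = 3.42

pKa = −log(1.9 × 10^-4) = 3.721
Henderson–Hasselbalch: pH = pKa + log([HCOO-]/[HCOOH]) = 3.721 + log(0.13/0.26)
pH = 3.721 + (-0.301) = 3.42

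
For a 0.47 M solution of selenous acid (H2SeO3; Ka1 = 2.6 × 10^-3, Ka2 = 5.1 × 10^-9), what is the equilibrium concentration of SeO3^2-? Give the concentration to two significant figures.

5.1 × 10^-9 M

First ionization gives [H+] ≈ [HSeO3-] = 3.37 × 10^-2 M.
Second step: Ka2 = [H+][SeO3^2-]/[HSeO3-] ≈ [SeO3^2-] (since [H+] ≈ [HSeO3-]).
So [SeO3^2-] ≈ Ka2.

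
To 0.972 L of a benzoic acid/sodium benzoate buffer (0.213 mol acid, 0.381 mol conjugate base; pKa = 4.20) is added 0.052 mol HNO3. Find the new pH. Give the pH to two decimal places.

pH = 4.29

Added H+ converts C6H5COO- to C6H5COOH: C6H5COOH → 0.265 mol, C6H5COO- → 0.329 mol.
Henderson–Hasselbalch with mole ratio 0.329/0.265: pH = 4.20 + (+0.094)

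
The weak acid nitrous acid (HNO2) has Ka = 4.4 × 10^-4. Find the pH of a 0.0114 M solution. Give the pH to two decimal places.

pH = 2.69

HNO2 ⇌ NO2- + H+
From the ICE table, Ka = x²/(0.0114 − x) = 4.4 × 10^-4.
Here C₀/Ka ≈ 25.9, so the small-x approximation fails. Use the quadratic:
x = (−Ka + √(Ka² + 4·Ka·C₀))/2 = 2.03 × 10^-3 M
pH = −log(2.03 × 10^-3) = 2.69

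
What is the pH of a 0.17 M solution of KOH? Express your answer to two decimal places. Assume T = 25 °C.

KOH is a strong base; [OH-] = 0.17 M.
pOH = -log(0.17) = 0.77
pH = 14.00 - 0.77 = 13.23

pH = 13.23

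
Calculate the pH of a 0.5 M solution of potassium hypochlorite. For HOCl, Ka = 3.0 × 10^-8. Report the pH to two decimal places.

pH = 10.61

OCl- is the conjugate base of the weak acid HOCl.
Kb = Kw/Ka = 1.0×10^-14 / 3.0 × 10^-8 = 3.33 × 10^-7
From the ICE table, Kb = x²/(0.5 − x) = 3.33 × 10^-7.
Neglecting x in the denominator: x = √(3.33 × 10^-7 × 0.5) = 4.08 × 10^-4 M
(x/C₀ = 0.082% < 5%, so the approximation holds.)
pOH = −log(4.08 × 10^-4) = 3.39; pH = 14.00 − 3.39 = 10.61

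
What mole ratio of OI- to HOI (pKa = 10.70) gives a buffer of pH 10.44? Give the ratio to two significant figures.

pH = pKa + log(r) ⇒ log(r) = 10.44 − 10.70 = -0.26
r = [OI-]/[HOI] = 10^(-0.26) = 0.55

ratio = 0.55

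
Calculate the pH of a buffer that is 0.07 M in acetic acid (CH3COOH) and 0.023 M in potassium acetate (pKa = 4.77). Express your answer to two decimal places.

pH = pKa + log([A⁻]/[HA]) = 4.77 + log(0.023/0.07)
pH = 4.77 + (-0.483) = 4.29

pH = 4.29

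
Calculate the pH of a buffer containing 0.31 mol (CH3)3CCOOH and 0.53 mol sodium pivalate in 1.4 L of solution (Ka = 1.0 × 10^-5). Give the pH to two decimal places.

pH = 5.23

pKa = −log(1.0 × 10^-5) = 5.000
Henderson–Hasselbalch: pH = pKa + log([(CH3)3CCOO-]/[(CH3)3CCOOH]) = 5.000 + log(0.53/0.31)
pH = 5.000 + (+0.233) = 5.23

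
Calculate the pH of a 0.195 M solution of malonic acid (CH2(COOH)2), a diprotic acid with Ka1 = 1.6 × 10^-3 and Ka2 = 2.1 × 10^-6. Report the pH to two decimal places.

Ka1 ≫ Ka2, so treat the first dissociation as the only significant source of H+.
Ka1 = x²/(0.195 − x) = 1.6 × 10^-3
Solving the quadratic: x = (−Ka1 + √(Ka1² + 4·Ka1·C₀))/2 = 1.69 × 10^-2 M
pH = −log(1.69 × 10^-2) = 1.77

pH = 1.77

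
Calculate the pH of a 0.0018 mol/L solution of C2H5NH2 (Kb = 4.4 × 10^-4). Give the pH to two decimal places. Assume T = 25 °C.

pH = 10.84

C2H5NH2 + H2O ⇌ C2H5NH3+ + OH-
Kb = x²/(0.0018 − x) = 4.4 × 10^-4
x is not negligible relative to C₀; solve x² + 0.00044·x − 7.92e-07 = 0.
x = (−Kb + √(Kb² + 4·Kb·C₀))/2 = 6.97 × 10^-4 M
pOH = −log(6.97 × 10^-4) = 3.16; pH = 14.00 − 3.16 = 10.84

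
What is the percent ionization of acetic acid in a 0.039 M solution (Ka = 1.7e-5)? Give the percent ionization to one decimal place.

CH3COOH ⇌ CH3COO- + H+; let x = [H+] at equilibrium.
x ≈ √(Ka·C₀) = √(1.7 × 10^-5 × 0.039) = 8.14 × 10^-4 M
Fraction ionized = 8.14 × 10^-4 / 0.039 = 0.0209 → 2.1%

2.1%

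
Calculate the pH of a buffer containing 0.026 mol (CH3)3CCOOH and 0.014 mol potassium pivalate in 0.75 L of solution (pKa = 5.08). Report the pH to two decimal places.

pH = 4.81

Henderson–Hasselbalch: pH = pKa + log([(CH3)3CCOO-]/[(CH3)3CCOOH]) = 5.08 + log(0.014/0.026)
pH = 5.08 + (-0.269) = 4.81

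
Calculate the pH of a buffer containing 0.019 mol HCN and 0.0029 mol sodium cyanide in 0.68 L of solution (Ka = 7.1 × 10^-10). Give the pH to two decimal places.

pKa = −log(7.1 × 10^-10) = 9.149
Henderson–Hasselbalch: pH = pKa + log([CN-]/[HCN]) = 9.149 + log(0.0029/0.019)
pH = 9.149 + (-0.816) = 8.33

pH = 8.33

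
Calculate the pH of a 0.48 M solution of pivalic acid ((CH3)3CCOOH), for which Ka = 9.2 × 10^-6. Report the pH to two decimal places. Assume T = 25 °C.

(CH3)3CCOOH ⇌ (CH3)3CCOO- + H+
From the ICE table, Ka = [H+]²/(0.48 − [H+]) = 9.2 × 10^-6.
Since Ka ≪ C₀, [H+] ≈ √(Ka·C₀) = 2.10 × 10^-3 M.
pH = −log[H+] = −log(2.10 × 10^-3) = 2.68

pH = 2.68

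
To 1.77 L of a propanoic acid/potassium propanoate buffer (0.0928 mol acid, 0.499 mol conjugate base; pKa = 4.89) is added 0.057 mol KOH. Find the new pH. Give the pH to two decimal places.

OH- converts CH3CH2COOH to CH3CH2COO-: CH3CH2COOH → 0.0358 mol, CH3CH2COO- → 0.556 mol.
pH = pKa + log(n_CH3CH2COO-/n_CH3CH2COOH) = 4.89 + log(0.556/0.0358) = 4.89 + (+1.191)

pH = 6.08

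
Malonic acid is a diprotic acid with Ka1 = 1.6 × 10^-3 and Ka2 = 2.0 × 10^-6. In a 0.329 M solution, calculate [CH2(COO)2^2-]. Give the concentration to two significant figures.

2.0 × 10^-6 M

First ionization gives [H+] ≈ [CH2(COOH)COO-] = 2.22 × 10^-2 M.
Second step: Ka2 = [H+][CH2(COO)2^2-]/[CH2(COOH)COO-] ≈ [CH2(COO)2^2-] (since [H+] ≈ [CH2(COOH)COO-]).
So [CH2(COO)2^2-] ≈ Ka2.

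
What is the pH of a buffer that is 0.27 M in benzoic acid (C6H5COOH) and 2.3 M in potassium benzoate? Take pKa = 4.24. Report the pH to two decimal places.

pH = 5.17

pH = pKa + log([A⁻]/[HA]) = 4.24 + log(2.3/0.27)
pH = 4.24 + (+0.930) = 5.17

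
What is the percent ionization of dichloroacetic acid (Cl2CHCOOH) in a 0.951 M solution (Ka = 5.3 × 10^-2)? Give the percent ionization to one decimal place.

Cl2CHCOOH ⇌ Cl2CHCOO- + H+; let x = [H+] at equilibrium.
Solve x² + 0.053x − 0.0504 = 0 → x = 2.00 × 10^-1 M
% ionization = x/C₀ × 100% = 2.00 × 10^-1/0.951 × 100% = 21.0%

21.0%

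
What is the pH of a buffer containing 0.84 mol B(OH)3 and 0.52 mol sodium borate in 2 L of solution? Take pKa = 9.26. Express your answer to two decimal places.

pH = 9.05

pH = pKa + log([A⁻]/[HA]) = 9.26 + log(0.52/0.84)
pH = 9.26 + (-0.208) = 9.05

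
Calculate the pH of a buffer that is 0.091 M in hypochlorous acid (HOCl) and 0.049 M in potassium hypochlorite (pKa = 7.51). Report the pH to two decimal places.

pH = 7.24

Henderson–Hasselbalch: pH = pKa + log([OCl-]/[HOCl]) = 7.51 + log(0.049/0.091)
pH = 7.51 + (-0.269) = 7.24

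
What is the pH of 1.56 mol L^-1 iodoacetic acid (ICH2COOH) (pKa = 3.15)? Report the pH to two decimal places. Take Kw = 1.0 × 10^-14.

ICH2COOH ⇌ ICH2COO- + H+
Ka = 10^(−3.15) = 7.08 × 10^-4
From the ICE table, Ka = [H+]²/(1.56 − [H+]) = 7.08 × 10^-4.
Neglecting [H+] in the denominator: [H+] = √(7.08 × 10^-4 × 1.56) = 3.32 × 10^-2 M
([H+]/C₀ = 2.1% < 5%, so the approximation holds.)
pH = −log(3.32 × 10^-2) = 1.48

pH = 1.48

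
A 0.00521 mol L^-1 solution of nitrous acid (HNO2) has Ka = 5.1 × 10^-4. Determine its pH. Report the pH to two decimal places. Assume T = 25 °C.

HNO2 ⇌ NO2- + H+
Let x = [H+] at equilibrium. Ka = x²/(0.00521 − x).
Here C₀/Ka ≈ 10.2, so the small-x approximation fails. Use the quadratic:
x = [−0.00051 + √(0.00051² + 1.06e-05)]/2 = 1.39 × 10^-3 M
pH = −log[H+] = −log(1.39 × 10^-3) = 2.86

pH = 2.86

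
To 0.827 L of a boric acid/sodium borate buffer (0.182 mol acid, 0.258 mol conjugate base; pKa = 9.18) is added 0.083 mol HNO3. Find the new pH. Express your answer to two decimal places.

After neutralization: n(B(OH)3) = 0.265 mol, n(B(OH)4-) = 0.175 mol.
pH = pKa + log(n_B(OH)4-/n_B(OH)3) = 9.18 + log(0.175/0.265) = 9.18 + (-0.180)

pH = 9.00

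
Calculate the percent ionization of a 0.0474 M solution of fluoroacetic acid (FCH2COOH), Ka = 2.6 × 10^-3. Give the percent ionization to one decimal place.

FCH2COOH ⇌ FCH2COO- + H+; let x = [H+] at equilibrium.
Solve x² + 0.0026x − 0.000123 = 0 → x = 9.88 × 10^-3 M
Fraction ionized = 9.88 × 10^-3 / 0.0474 = 0.2084 → 20.8%

20.8%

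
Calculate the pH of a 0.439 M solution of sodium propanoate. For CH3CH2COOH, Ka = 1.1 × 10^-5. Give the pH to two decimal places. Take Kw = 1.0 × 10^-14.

pH = 9.30

CH3CH2COO- is the conjugate base of the weak acid CH3CH2COOH.
Kb = Kw/Ka = 1.0×10^-14 / 1.1 × 10^-5 = 9.09 × 10^-10
From the ICE table, Kb = [OH-]²/(0.439 − [OH-]) = 9.09 × 10^-10.
Assume [OH-] ≪ 0.439: [OH-] ≈ √(9.09 × 10^-10 × 0.439) = 2.00 × 10^-5 M
Check: 0.0046% ionized — well under 5%, approximation valid.
pOH = −log(2.00 × 10^-5) = 4.70; pH = 14.00 − 4.70 = 9.30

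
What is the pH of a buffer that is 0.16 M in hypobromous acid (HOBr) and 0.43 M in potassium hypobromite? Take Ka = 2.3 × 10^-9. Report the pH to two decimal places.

pKa = −log(2.3 × 10^-9) = 8.638
Using pH = pKa + log([base]/[acid]) with [base]/[acid] = 0.43/0.16:
pH = 8.638 + (+0.429) = 9.07

pH = 9.07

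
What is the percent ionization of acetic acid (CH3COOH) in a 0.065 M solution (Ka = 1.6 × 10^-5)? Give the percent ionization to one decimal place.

CH3COOH ⇌ CH3COO- + H+; let x = [H+] at equilibrium.
x ≈ √(Ka·C₀) = √(1.6 × 10^-5 × 0.065) = 1.02 × 10^-3 M
% ionization = x/C₀ × 100% = 1.02 × 10^-3/0.065 × 100% = 1.6%

1.6%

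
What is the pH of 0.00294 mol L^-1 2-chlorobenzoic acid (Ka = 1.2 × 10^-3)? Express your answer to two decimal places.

pH = 2.86

ClC6H4COOH ⇌ ClC6H4COO- + H+
Ka = [H+]²/(0.00294 − [H+]) = 1.2 × 10^-3
[H+] is not negligible relative to C₀; solve [H+]² + 0.0012·[H+] − 3.53e-06 = 0.
[H+] = (−Ka + √(Ka² + 4·Ka·C₀))/2 = 1.37 × 10^-3 M
pH = −log(1.37 × 10^-3) = 2.86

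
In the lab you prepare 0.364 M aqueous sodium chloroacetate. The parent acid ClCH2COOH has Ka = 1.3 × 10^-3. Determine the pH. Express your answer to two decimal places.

ClCH2COO- is the conjugate base of the weak acid ClCH2COOH.
Kb = Kw/Ka = 1.0×10^-14 / 1.3 × 10^-3 = 7.69 × 10^-12
From the ICE table, Kb = [OH-]²/(0.364 − [OH-]) = 7.69 × 10^-12.
Since Kb ≪ C₀, [OH-] ≈ √(Kb·C₀) = 1.67 × 10^-6 M.
([OH-]/C₀ = 0.00046% < 5%, so the approximation holds.)
pOH = 5.78, so pH = 14.00 − pOH = 8.22

pH = 8.22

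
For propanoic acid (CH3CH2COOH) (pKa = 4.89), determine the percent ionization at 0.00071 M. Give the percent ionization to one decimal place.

CH3CH2COOH ⇌ CH3CH2COO- + H+; let x = [H+] at equilibrium.
Ka = 10^(−4.89) = 1.29 × 10^-5
Solve x² + 1.29e-05x − 9.16e-09 = 0 → x = 8.95 × 10^-5 M
% ionization = x/C₀ × 100% = 8.95 × 10^-5/0.00071 × 100% = 12.6%

12.6%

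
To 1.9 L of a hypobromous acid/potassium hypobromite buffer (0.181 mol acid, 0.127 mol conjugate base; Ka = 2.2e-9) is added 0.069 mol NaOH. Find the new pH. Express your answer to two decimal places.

pH = 8.90

After neutralization: n(HOBr) = 0.112 mol, n(OBr-) = 0.196 mol.
pKa = −log(2.2 × 10^-9) = 8.658
Henderson–Hasselbalch with mole ratio 0.196/0.112: pH = 8.658 + (+0.243)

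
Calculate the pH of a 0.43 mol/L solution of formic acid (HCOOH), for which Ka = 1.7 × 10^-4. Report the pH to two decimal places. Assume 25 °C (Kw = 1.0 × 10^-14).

pH = 2.07

HCOOH ⇌ HCOO- + H+
From the ICE table, Ka = x²/(0.43 − x) = 1.7 × 10^-4.
Neglecting x in the denominator: x = √(1.7 × 10^-4 × 0.43) = 8.55 × 10^-3 M
Check: 2% ionized — well under 5%, approximation valid.
pH = −log[H+] = −log(8.55 × 10^-3) = 2.07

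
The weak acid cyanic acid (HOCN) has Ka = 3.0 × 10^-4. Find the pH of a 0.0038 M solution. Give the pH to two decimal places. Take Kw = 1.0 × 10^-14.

pH = 3.03

HOCN ⇌ OCN- + H+
Let x = [H+] at equilibrium. Ka = x²/(0.0038 − x).
Here C₀/Ka ≈ 12.7, so the small-x approximation fails. Use the quadratic:
x = [−0.0003 + √(0.0003² + 4.56e-06)]/2 = 9.28 × 10^-4 M
pH = −log(9.28 × 10^-4) = 3.03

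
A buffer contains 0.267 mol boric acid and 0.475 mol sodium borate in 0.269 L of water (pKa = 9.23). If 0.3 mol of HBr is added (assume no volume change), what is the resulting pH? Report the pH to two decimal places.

After neutralization: n(B(OH)3) = 0.567 mol, n(B(OH)4-) = 0.175 mol.
pH = pKa + log([A⁻]/[HA]) = 9.23 + log(0.175/0.567) = 9.23 -0.511

pH = 8.72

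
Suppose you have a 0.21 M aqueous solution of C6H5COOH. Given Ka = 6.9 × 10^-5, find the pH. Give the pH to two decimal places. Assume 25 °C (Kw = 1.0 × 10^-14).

pH = 2.42

C6H5COOH ⇌ C6H5COO- + H+
Let x = [H+] at equilibrium. Ka = x²/(0.21 − x).
Neglecting x in the denominator: x = √(6.9 × 10^-5 × 0.21) = 3.81 × 10^-3 M
pH = −log[H+] = −log(3.81 × 10^-3) = 2.42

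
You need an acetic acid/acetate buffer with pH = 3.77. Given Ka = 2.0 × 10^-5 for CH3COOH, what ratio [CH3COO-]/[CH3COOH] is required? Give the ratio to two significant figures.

ratio = 0.12

pKa = -log(2.0 × 10^-5) = 4.699
pH = pKa + log(r) ⇒ log(r) = 3.77 − 4.699 = -0.929
r = [CH3COO-]/[CH3COOH] = 10^(-0.929) = 0.118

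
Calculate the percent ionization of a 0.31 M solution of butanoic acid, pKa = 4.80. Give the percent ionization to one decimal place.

0.7%

CH3(CH2)2COOH ⇌ CH3(CH2)2COO- + H+; let x = [H+] at equilibrium.
Ka = 10^(−4.80) = 1.58 × 10^-5
x ≈ √(Ka·C₀) = √(1.58 × 10^-5 × 0.31) = 2.21 × 10^-3 M
Fraction ionized = 2.21 × 10^-3 / 0.31 = 0.0071 → 0.7%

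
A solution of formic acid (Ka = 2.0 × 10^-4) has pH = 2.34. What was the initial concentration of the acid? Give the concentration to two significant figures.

[H+] = 10^(-2.34) = 4.57 × 10^-3 M = x
Ka = x²/(C₀ − x) ⇒ C₀ = x + x²/Ka
C₀ = 4.57 × 10^-3 + (4.57 × 10^-3)²/(2.0 × 10^-4) = 1.09 × 10^-1 M

C₀ = 1.1 × 10^-1 M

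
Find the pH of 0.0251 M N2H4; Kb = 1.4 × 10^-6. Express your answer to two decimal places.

pH = 10.27

N2H4 + H2O ⇌ N2H5+ + OH-
From the ICE table, Kb = [OH-]²/(0.0251 − [OH-]) = 1.4 × 10^-6.
Assume [OH-] ≪ 0.0251: [OH-] ≈ √(1.4 × 10^-6 × 0.0251) = 1.87 × 10^-4 M
Check: 0.75% ionized — well under 5%, approximation valid.
pOH = 3.73, so pH = 14.00 − pOH = 10.27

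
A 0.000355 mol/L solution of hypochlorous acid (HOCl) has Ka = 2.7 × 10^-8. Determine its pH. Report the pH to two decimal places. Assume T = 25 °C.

pH = 5.51

HOCl ⇌ OCl- + H+
From the ICE table, Ka = x²/(0.000355 − x) = 2.7 × 10^-8.
Neglecting x in the denominator: x = √(2.7 × 10^-8 × 0.000355) = 3.10 × 10^-6 M
Check: 0.87% ionized — well under 5%, approximation valid.
pH = −log[H+] = −log(3.10 × 10^-6) = 5.51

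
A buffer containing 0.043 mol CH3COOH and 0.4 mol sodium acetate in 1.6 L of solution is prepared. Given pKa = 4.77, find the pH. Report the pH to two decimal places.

Using pH = pKa + log([base]/[acid]) with [base]/[acid] = 0.4/0.043:
pH = 4.77 + (+0.969) = 5.74

pH = 5.74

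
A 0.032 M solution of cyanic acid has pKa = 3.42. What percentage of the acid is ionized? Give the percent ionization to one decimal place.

HOCN ⇌ OCN- + H+; let x = [H+] at equilibrium.
Ka = 10^(−3.42) = 3.80 × 10^-4
Solve x² + 0.00038x − 1.22e-05 = 0 → x = 3.30 × 10^-3 M
% ionization = x/C₀ × 100% = 3.30 × 10^-3/0.032 × 100% = 10.3%

10.3%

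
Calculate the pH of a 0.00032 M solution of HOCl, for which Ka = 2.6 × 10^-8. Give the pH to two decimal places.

HOCl ⇌ OCl- + H+
From the ICE table, Ka = [H+]²/(0.00032 − [H+]) = 2.6 × 10^-8.
Assume [H+] ≪ 0.00032: [H+] ≈ √(2.6 × 10^-8 × 0.00032) = 2.88 × 10^-6 M
pH = −log(2.88 × 10^-6) = 5.54

pH = 5.54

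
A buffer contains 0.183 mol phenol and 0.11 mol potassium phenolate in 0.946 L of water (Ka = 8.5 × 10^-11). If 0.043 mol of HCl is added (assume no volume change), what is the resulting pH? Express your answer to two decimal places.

After neutralization: n(C6H5OH) = 0.226 mol, n(C6H5O-) = 0.067 mol.
pKa = −log(8.5 × 10^-11) = 10.071
pH = pKa + log(n_C6H5O-/n_C6H5OH) = 10.071 + log(0.067/0.226) = 10.071 + (-0.528)

pH = 9.54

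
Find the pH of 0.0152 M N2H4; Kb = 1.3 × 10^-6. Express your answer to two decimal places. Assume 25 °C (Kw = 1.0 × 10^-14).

pH = 10.15

N2H4 + H2O ⇌ N2H5+ + OH-
Kb = x²/(0.0152 − x) = 1.3 × 10^-6
Assume x ≪ 0.0152: x ≈ √(1.3 × 10^-6 × 0.0152) = 1.41 × 10^-4 M
pOH = −log(1.41 × 10^-4) = 3.85; pH = 14.00 − 3.85 = 10.15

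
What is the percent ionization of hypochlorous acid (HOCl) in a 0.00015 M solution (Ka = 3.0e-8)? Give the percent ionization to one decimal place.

HOCl ⇌ OCl- + H+; let x = [H+] at equilibrium.
x ≈ √(Ka·C₀) = √(3.0 × 10^-8 × 0.00015) = 2.12 × 10^-6 M
Fraction ionized = 2.12 × 10^-6 / 0.00015 = 0.0141 → 1.4%

1.4%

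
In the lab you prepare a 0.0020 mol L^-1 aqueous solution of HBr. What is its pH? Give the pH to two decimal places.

HBr is a strong acid and dissociates completely, so [H+] = 0.0020 M.
pH = -log(0.002) = 2.70

pH = 2.70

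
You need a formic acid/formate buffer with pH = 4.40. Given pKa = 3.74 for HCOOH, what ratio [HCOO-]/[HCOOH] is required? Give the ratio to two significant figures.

ratio = 4.6

pH = pKa + log(r) ⇒ log(r) = 4.40 − 3.74 = +0.66
r = [HCOO-]/[HCOOH] = 10^(+0.66) = 4.57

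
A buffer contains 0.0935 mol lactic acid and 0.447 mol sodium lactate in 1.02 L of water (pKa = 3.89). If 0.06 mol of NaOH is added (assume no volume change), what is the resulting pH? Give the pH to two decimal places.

pH = 5.07

After neutralization: n(CH3CH(OH)COOH) = 0.0335 mol, n(CH3CH(OH)COO-) = 0.507 mol.
Henderson–Hasselbalch with mole ratio 0.507/0.0335: pH = 3.89 + (+1.180)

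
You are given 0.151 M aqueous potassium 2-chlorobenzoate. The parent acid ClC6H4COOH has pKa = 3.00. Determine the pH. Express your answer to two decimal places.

ClC6H4COO- is the conjugate base of the weak acid ClC6H4COOH.
Ka = 10^(−3.00) = 1.00 × 10^-3
Kb = Kw/Ka = 1.0×10^-14 / 1.00 × 10^-3 = 1.00 × 10^-11
Let x = [OH-] at equilibrium. Kb = x²/(0.151 − x).
Neglecting x in the denominator: x = √(1.00 × 10^-11 × 0.151) = 1.23 × 10^-6 M
Check: 0.00081% ionized — well under 5%, approximation valid.
pOH = −log(1.23 × 10^-6) = 5.91; pH = 14.00 − 5.91 = 8.09

pH = 8.09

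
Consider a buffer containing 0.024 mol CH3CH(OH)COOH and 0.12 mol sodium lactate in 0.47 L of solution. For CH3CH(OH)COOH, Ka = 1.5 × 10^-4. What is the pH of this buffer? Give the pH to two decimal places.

pKa = −log(1.5 × 10^-4) = 3.824
pH = pKa + log([A⁻]/[HA]) = 3.824 + log(0.12/0.024)
pH = 3.824 + (+0.699) = 4.52

pH = 4.52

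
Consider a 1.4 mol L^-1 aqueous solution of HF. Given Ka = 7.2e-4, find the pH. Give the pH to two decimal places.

HF ⇌ F- + H+
Ka = x²/(1.4 − x) = 7.2 × 10^-4
Since Ka ≪ C₀, x ≈ √(Ka·C₀) = 3.17 × 10^-2 M.
pH = −log(3.17 × 10^-2) = 1.50

pH = 1.50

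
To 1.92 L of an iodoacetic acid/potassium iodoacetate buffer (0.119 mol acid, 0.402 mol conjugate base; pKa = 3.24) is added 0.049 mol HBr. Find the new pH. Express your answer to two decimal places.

Added H+ converts ICH2COO- to ICH2COOH: ICH2COOH → 0.168 mol, ICH2COO- → 0.353 mol.
pH = pKa + log([A⁻]/[HA]) = 3.24 + log(0.353/0.168) = 3.24 +0.322

pH = 3.56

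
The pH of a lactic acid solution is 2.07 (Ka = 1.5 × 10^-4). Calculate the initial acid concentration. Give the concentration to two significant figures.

[H+] = 10^(-2.07) = 8.51 × 10^-3 M = x
Ka = x²/(C₀ − x) ⇒ C₀ = x + x²/Ka
C₀ = 8.51 × 10^-3 + (8.51 × 10^-3)²/(1.5 × 10^-4) = 4.91 × 10^-1 M

C₀ = 4.9 × 10^-1 M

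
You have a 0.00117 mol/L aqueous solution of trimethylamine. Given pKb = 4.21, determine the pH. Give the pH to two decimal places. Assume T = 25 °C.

pH = 10.38

(CH3)3N + H2O ⇌ (CH3)3NH+ + OH-
Kb = 10^(−4.21) = 6.17 × 10^-5
From the ICE table, Kb = [OH-]²/(0.00117 − [OH-]) = 6.17 × 10^-5.
[OH-] is not negligible relative to C₀; solve [OH-]² + 6.17e-05·[OH-] − 7.22e-08 = 0.
[OH-] = [−6.17e-05 + √(6.17e-05² + 2.89e-07)]/2 = 2.40 × 10^-4 M
pOH = −log(2.40 × 10^-4) = 3.62; pH = 14.00 − 3.62 = 10.38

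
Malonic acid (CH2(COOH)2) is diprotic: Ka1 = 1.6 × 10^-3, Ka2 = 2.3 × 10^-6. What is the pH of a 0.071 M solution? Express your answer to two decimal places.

pH = 2.00

Ka1 ≫ Ka2, so treat the first dissociation as the only significant source of H+.
Ka1 = x²/(0.071 − x) = 1.6 × 10^-3
Solving the quadratic: x = (−Ka1 + √(Ka1² + 4·Ka1·C₀))/2 = 9.89 × 10^-3 M
pH = −log(9.89 × 10^-3) = 2.00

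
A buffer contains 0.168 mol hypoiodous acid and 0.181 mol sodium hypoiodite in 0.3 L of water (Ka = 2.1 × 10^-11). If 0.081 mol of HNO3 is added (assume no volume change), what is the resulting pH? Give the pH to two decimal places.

After neutralization: n(HOI) = 0.249 mol, n(OI-) = 0.1 mol.
pKa = −log(2.1 × 10^-11) = 10.678
Henderson–Hasselbalch with mole ratio 0.1/0.249: pH = 10.678 + (-0.396)

pH = 10.28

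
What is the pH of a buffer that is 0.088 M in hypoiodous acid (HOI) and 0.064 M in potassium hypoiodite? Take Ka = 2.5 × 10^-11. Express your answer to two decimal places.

pH = 10.46

pKa = −log(2.5 × 10^-11) = 10.602
Henderson–Hasselbalch: pH = pKa + log([OI-]/[HOI]) = 10.602 + log(0.064/0.088)
pH = 10.602 + (-0.138) = 10.46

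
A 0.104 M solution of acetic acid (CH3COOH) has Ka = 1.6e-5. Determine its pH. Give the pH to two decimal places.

pH = 2.89

CH3COOH ⇌ CH3COO- + H+
Ka = x²/(0.104 − x) = 1.6 × 10^-5
Assume x ≪ 0.104: x ≈ √(1.6 × 10^-5 × 0.104) = 1.29 × 10^-3 M
(x/C₀ = 1.2% < 5%, so the approximation holds.)
pH = −log(1.29 × 10^-3) = 2.89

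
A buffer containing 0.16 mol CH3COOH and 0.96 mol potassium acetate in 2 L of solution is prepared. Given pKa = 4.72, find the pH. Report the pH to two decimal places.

Using pH = pKa + log([base]/[acid]) with [base]/[acid] = 0.96/0.16:
pH = 4.72 + (+0.778) = 5.50

pH = 5.50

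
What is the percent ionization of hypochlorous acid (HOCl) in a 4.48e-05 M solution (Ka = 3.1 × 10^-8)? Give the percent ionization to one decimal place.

HOCl ⇌ OCl- + H+; let x = [H+] at equilibrium.
x ≈ √(Ka·C₀) = √(3.1 × 10^-8 × 4.48e-05) = 1.18 × 10^-6 M
Fraction ionized = 1.18 × 10^-6 / 4.48e-05 = 0.0263 → 2.6%

2.6%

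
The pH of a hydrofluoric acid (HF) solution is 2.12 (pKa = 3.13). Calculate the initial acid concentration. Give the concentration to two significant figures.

[H+] = 10^(-2.12) = 7.59 × 10^-3 M = x
Ka = 10^(−3.13) = 7.41 × 10^-4
Ka = x²/(C₀ − x) ⇒ C₀ = x + x²/Ka
C₀ = 7.59 × 10^-3 + (7.59 × 10^-3)²/(7.41 × 10^-4) = 8.53 × 10^-2 M

C₀ = 8.5 × 10^-2 M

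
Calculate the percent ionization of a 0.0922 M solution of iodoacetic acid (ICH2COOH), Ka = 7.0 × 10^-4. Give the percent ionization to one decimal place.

8.3%

ICH2COOH ⇌ ICH2COO- + H+; let x = [H+] at equilibrium.
Ka = x²/(C₀ − x); solving the quadratic gives x = 7.69 × 10^-3 M.
% ionization = x/C₀ × 100% = 7.69 × 10^-3/0.0922 × 100% = 8.3%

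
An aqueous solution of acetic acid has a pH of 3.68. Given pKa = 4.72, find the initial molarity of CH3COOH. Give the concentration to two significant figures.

C₀ = 2.5 × 10^-3 M

[H+] = 10^(-3.68) = 2.09 × 10^-4 M = x
Ka = 10^(−4.72) = 1.91 × 10^-5
Ka = x²/(C₀ − x) ⇒ C₀ = x + x²/Ka
C₀ = 2.09 × 10^-4 + (2.09 × 10^-4)²/(1.91 × 10^-5) = 2.50 × 10^-3 M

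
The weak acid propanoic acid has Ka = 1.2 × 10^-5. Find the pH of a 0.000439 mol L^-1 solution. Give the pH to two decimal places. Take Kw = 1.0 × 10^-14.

CH3CH2COOH ⇌ CH3CH2COO- + H+
Ka = [H+]²/(0.000439 − [H+]) = 1.2 × 10^-5
Here C₀/Ka ≈ 36.6, so the small-[H+] approximation fails. Use the quadratic:
[H+] = (−Ka + √(Ka² + 4·Ka·C₀))/2 = 6.68 × 10^-5 M
pH = −log(6.68 × 10^-5) = 4.18

pH = 4.18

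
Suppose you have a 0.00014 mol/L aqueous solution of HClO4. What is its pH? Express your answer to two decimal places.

pH = 3.85

HClO4 is a strong acid and dissociates completely, so [H+] = 0.00014 M.
pH = -log(0.00014) = 3.85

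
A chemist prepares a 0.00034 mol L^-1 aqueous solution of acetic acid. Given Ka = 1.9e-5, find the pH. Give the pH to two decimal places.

CH3COOH ⇌ CH3COO- + H+
Let x = [H+] at equilibrium. Ka = x²/(0.00034 − x).
Here C₀/Ka ≈ 17.9, so the small-x approximation fails. Use the quadratic:
x = [−1.9e-05 + √(1.9e-05² + 2.58e-08)]/2 = 7.14 × 10^-5 M
pH = −log(7.14 × 10^-5) = 4.15

pH = 4.15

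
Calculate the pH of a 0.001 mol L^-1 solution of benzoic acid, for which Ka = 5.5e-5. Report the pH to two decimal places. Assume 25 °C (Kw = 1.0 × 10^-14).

pH = 3.68

C6H5COOH ⇌ C6H5COO- + H+
From the ICE table, Ka = [H+]²/(0.001 − [H+]) = 5.5 × 10^-5.
Here C₀/Ka ≈ 18.2, so the small-[H+] approximation fails. Use the quadratic:
[H+] = (−Ka + √(Ka² + 4·Ka·C₀))/2 = 2.09 × 10^-4 M
pH = −log[H+] = −log(2.09 × 10^-4) = 3.68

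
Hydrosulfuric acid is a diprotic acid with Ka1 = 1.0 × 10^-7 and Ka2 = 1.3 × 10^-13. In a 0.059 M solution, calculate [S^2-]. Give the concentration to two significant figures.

First ionization gives [H+] ≈ [HS-] = 7.68 × 10^-5 M.
Second step: Ka2 = [H+][S^2-]/[HS-] ≈ [S^2-] (since [H+] ≈ [HS-]).
So [S^2-] ≈ Ka2.

1.3 × 10^-13 M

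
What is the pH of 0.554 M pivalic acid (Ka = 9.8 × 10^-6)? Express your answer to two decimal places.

(CH3)3CCOOH ⇌ (CH3)3CCOO- + H+
Ka = [H+]²/(0.554 − [H+]) = 9.8 × 10^-6
Since Ka ≪ C₀, [H+] ≈ √(Ka·C₀) = 2.33 × 10^-3 M.
pH = −log(2.33 × 10^-3) = 2.63

pH = 2.63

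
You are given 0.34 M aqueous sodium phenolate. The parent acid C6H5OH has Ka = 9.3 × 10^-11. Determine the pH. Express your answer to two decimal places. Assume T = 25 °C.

C6H5O- is the conjugate base of the weak acid C6H5OH.
Kb = Kw/Ka = 1.0×10^-14 / 9.3 × 10^-11 = 1.08 × 10^-4
From the ICE table, Kb = x²/(0.34 − x) = 1.08 × 10^-4.
Since Kb ≪ C₀, x ≈ √(Kb·C₀) = 6.06 × 10^-3 M.
(x/C₀ = 1.8% < 5%, so the approximation holds.)
pOH = 2.22, so pH = 14.00 − pOH = 11.78

pH = 11.78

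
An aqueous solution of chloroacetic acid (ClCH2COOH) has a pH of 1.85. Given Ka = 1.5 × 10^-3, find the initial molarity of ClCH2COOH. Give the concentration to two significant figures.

C₀ = 1.5 × 10^-1 M

[H+] = 10^(-1.85) = 1.41 × 10^-2 M = x
Ka = x²/(C₀ − x) ⇒ C₀ = x + x²/Ka
C₀ = 1.41 × 10^-2 + (1.41 × 10^-2)²/(1.5 × 10^-3) = 1.47 × 10^-1 M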